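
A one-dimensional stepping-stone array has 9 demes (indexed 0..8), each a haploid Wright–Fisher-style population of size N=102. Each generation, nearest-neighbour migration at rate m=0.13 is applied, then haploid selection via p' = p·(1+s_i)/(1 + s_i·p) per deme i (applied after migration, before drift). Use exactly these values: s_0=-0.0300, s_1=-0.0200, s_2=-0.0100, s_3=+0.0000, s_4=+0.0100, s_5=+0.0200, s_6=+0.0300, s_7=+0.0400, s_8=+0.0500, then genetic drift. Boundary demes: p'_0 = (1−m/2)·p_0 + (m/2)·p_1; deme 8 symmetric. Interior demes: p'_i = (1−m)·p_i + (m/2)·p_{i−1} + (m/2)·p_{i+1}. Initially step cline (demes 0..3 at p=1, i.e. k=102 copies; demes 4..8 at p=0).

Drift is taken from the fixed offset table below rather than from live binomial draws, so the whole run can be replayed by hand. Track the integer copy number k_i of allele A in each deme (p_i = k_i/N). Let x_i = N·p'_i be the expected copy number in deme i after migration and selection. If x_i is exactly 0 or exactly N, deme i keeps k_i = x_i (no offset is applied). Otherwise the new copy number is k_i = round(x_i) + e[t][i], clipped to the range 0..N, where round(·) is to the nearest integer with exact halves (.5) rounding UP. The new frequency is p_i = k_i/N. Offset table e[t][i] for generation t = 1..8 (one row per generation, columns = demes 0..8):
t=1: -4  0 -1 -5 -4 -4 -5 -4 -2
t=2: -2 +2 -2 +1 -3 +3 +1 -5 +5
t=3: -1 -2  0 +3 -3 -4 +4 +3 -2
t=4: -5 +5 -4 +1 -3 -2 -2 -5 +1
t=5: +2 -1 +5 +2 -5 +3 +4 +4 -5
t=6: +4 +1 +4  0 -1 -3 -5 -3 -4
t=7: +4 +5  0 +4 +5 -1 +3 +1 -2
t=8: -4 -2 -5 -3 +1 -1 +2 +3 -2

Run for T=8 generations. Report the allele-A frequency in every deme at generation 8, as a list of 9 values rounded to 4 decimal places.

t=0: k=[102 102 102 102 0 0 0 0 0]
t=1: x=[102.0000 102.0000 102.0000 95.3700 6.6920 0.0000 0.0000 0.0000 0.0000] k=[102 102 102 90 3 0 0 0 0]
t=2: x=[102.0000 102.0000 101.2122 85.1250 8.5375 0.1989 0.0000 0.0000 0.0000] k=[102 102 99 86 6 3 0 0 0]
t=3: x=[102.0000 101.8010 98.3145 81.6450 11.1031 3.0582 0.2008 0.0000 0.0000] k=[102 100 98 85 8 0 4 0 0]
t=4: x=[101.8660 99.9600 97.2396 80.8400 12.5944 0.7955 3.5807 0.2704 0.0000] k=[97 102 93 82 10 0 2 0 0]
t=5: x=[97.1872 101.0716 92.7861 78.0350 14.1508 0.7955 1.7913 0.1352 0.0000] k=[99 100 98 80 9 4 6 4 0]
t=6: x=[98.9769 99.7612 96.9116 76.5550 13.4054 4.5401 5.9022 4.0187 0.2730] k=[102 101 101 77 12 2 1 1 0]
t=7: x=[101.9330 101.0461 99.4148 74.3350 15.7068 2.6354 1.0966 0.9720 0.0682] k=[102 102 99 78 21 2 4 2 0]
t=8: x=[102.0000 101.8010 97.7896 75.6600 23.6503 3.4300 3.8480 2.0784 0.1365] k=[102 100 93 73 25 2 6 5 0]

[1.0000, 0.9804, 0.9118, 0.7157, 0.2451, 0.0196, 0.0588, 0.0490, 0.0000]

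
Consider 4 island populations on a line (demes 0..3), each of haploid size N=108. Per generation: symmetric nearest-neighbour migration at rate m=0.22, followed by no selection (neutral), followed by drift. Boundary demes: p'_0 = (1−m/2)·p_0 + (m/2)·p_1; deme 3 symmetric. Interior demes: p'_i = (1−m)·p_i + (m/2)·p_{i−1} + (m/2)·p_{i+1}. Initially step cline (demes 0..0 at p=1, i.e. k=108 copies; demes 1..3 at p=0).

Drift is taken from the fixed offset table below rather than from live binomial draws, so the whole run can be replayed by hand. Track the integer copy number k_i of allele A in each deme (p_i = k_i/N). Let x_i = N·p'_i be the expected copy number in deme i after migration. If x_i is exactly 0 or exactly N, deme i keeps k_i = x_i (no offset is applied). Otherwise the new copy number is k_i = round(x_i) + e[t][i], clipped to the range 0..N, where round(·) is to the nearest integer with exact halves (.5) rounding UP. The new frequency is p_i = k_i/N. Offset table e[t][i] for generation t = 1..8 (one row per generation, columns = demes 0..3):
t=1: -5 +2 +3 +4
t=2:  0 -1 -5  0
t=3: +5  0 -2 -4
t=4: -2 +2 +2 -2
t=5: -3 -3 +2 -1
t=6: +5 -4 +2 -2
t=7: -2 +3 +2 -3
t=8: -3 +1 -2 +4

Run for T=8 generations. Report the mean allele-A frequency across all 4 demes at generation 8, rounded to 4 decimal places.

t=0: k=[108 0 0 0]
t=1: x=[96.1200 11.8800 0.0000 0.0000] k=[91 14 0 0]
t=2: x=[82.5300 20.9300 1.5400 0.0000] k=[83 20 0 0]
t=3: x=[76.0700 24.7300 2.2000 0.0000] k=[81 25 0 0]
t=4: x=[74.8400 28.4100 2.7500 0.0000] k=[73 30 5 0]
t=5: x=[68.2700 31.9800 7.2000 0.5500] k=[65 29 9 0]
t=6: x=[61.0400 30.7600 10.2100 0.9900] k=[66 27 12 0]
t=7: x=[61.7100 29.6400 12.3300 1.3200] k=[60 33 14 0]
t=8: x=[57.0300 33.8800 14.5500 1.5400] k=[54 35 13 6]

0.2500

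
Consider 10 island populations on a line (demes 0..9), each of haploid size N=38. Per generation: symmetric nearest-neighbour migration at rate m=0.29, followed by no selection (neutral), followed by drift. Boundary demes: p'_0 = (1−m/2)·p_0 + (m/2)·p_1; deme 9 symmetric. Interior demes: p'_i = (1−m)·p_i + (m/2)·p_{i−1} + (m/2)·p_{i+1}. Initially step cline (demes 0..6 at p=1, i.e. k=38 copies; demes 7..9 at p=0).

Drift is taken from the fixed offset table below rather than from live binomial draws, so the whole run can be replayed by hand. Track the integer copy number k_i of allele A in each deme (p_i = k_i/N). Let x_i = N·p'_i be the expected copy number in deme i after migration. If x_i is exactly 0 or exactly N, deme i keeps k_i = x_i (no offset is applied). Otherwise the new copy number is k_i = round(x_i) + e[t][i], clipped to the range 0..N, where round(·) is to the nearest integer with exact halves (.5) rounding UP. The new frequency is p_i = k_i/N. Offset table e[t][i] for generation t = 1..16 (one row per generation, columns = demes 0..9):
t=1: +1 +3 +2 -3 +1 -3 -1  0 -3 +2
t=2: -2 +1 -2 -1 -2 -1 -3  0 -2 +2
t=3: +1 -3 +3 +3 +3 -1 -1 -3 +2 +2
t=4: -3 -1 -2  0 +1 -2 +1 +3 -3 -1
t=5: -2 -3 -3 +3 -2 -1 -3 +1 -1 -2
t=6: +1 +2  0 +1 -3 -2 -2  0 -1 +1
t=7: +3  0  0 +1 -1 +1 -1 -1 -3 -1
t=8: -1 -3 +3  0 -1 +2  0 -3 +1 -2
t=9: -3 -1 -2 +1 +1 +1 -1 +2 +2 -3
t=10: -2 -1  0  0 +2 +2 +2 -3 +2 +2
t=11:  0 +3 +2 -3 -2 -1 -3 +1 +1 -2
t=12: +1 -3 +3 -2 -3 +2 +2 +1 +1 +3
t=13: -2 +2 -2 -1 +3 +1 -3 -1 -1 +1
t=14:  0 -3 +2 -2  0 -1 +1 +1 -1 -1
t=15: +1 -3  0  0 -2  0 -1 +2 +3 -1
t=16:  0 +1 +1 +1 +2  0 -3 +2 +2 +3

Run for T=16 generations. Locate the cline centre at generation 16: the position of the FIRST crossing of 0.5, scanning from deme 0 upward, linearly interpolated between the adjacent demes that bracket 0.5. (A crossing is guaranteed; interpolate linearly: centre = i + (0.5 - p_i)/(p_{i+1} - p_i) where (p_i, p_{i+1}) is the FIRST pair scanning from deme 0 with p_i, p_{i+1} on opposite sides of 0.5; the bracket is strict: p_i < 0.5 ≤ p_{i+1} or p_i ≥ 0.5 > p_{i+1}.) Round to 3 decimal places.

5.600

t=0: k=[38 38 38 38 38 38 38 0 0 0]
t=1: x=[38.0000 38.0000 38.0000 38.0000 38.0000 38.0000 32.4900 5.5100 0.0000 0.0000] k=[38 38 38 38 38 38 31 6 0 0]
t=2: x=[38.0000 38.0000 38.0000 38.0000 38.0000 36.9850 28.3900 8.7550 0.8700 0.0000] k=[38 38 38 38 38 36 25 9 0 0]
t=3: x=[38.0000 38.0000 38.0000 38.0000 37.7100 34.6950 24.2750 10.0150 1.3050 0.0000] k=[38 38 38 38 38 34 23 7 3 0]
t=4: x=[38.0000 38.0000 38.0000 38.0000 37.4200 32.9850 22.2750 8.7400 3.1450 0.4350] k=[38 38 38 38 38 31 23 12 0 0]
t=5: x=[38.0000 38.0000 38.0000 38.0000 36.9850 30.8550 22.5650 11.8550 1.7400 0.0000] k=[38 38 38 38 35 30 20 13 1 0]
t=6: x=[38.0000 38.0000 38.0000 37.5650 34.7100 29.2750 20.4350 12.2750 2.5950 0.1450] k=[38 38 38 38 32 27 18 12 2 1]
t=7: x=[38.0000 38.0000 38.0000 37.1300 32.1450 26.4200 18.4350 11.4200 3.3050 1.1450] k=[38 38 38 38 31 27 17 10 0 0]
t=8: x=[38.0000 38.0000 38.0000 36.9850 31.4350 26.1300 17.4350 9.5650 1.4500 0.0000] k=[38 38 38 37 30 28 17 7 2 0]
t=9: x=[38.0000 38.0000 37.8550 36.1300 30.7250 26.6950 17.1450 7.7250 2.4350 0.2900] k=[38 38 36 37 32 28 16 10 4 0]
t=10: x=[38.0000 37.7100 36.4350 36.1300 32.1450 26.8400 16.8700 10.0000 4.2900 0.5800] k=[38 37 36 36 34 29 19 7 6 3]
t=11: x=[37.8550 37.0000 36.1450 35.7100 33.5650 28.2750 18.7100 8.5950 5.7100 3.4350] k=[38 38 38 33 32 27 16 10 7 1]
t=12: x=[38.0000 38.0000 37.2750 33.5800 31.4200 26.1300 16.7250 10.4350 6.5650 1.8700] k=[38 38 38 32 28 28 19 11 8 5]
t=13: x=[38.0000 38.0000 37.1300 32.2900 28.5800 26.6950 19.1450 11.7250 8.0000 5.4350] k=[38 38 35 31 32 28 16 11 7 6]
t=14: x=[38.0000 37.5650 34.8550 31.7250 31.2750 26.8400 17.0150 11.1450 7.4350 6.1450] k=[38 35 37 30 31 26 18 12 6 5]
t=15: x=[37.5650 35.7250 35.6950 31.1600 30.1300 25.5650 18.2900 12.0000 6.7250 5.1450] k=[38 33 36 31 28 26 17 14 10 4]
t=16: x=[37.2750 34.1600 34.8400 31.2900 28.1450 24.9850 17.8700 13.8550 9.7100 4.8700] k=[37 35 36 32 30 25 15 16 12 8]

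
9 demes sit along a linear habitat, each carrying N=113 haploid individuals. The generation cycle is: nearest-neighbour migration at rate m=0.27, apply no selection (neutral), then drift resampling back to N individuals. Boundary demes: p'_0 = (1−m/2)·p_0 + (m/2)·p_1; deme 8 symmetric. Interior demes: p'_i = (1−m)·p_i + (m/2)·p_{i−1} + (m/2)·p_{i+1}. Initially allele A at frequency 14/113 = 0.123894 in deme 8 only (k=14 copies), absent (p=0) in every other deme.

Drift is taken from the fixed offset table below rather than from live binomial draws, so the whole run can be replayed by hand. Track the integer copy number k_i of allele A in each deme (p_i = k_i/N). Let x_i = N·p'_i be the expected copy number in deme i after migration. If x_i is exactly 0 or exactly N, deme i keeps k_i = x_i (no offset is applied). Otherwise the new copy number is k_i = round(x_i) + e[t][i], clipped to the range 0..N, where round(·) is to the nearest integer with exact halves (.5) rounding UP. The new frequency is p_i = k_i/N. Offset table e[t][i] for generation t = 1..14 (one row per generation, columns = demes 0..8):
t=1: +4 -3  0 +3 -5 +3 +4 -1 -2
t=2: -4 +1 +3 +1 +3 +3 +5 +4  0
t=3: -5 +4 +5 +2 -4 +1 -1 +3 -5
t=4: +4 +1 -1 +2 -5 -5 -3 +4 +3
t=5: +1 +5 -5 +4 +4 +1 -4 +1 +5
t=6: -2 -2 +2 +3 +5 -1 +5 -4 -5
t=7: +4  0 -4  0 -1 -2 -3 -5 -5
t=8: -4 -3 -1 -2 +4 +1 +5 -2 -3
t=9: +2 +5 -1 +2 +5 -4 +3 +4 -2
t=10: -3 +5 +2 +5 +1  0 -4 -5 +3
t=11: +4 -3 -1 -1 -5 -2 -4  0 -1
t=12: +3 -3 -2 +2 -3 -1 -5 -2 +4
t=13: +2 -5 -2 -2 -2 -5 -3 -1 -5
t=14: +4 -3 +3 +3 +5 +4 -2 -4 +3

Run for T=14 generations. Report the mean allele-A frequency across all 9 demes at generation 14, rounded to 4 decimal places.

0.0157

t=0: k=[0 0 0 0 0 0 0 0 14]
t=1: x=[0.0000 0.0000 0.0000 0.0000 0.0000 0.0000 0.0000 1.8900 12.1100] k=[0 0 0 0 0 0 0 1 10]
t=2: x=[0.0000 0.0000 0.0000 0.0000 0.0000 0.0000 0.1350 2.0800 8.7850] k=[0 0 0 0 0 0 5 6 9]
t=3: x=[0.0000 0.0000 0.0000 0.0000 0.0000 0.6750 4.4600 6.2700 8.5950] k=[0 0 0 0 0 2 3 9 4]
t=4: x=[0.0000 0.0000 0.0000 0.0000 0.2700 1.8650 3.6750 7.5150 4.6750] k=[0 0 0 0 0 0 1 12 8]
t=5: x=[0.0000 0.0000 0.0000 0.0000 0.0000 0.1350 2.3500 9.9750 8.5400] k=[0 0 0 0 0 1 0 11 14]
t=6: x=[0.0000 0.0000 0.0000 0.0000 0.1350 0.7300 1.6200 9.9200 13.5950] k=[0 0 0 0 5 0 7 6 9]
t=7: x=[0.0000 0.0000 0.0000 0.6750 3.6500 1.6200 5.9200 6.5400 8.5950] k=[0 0 0 1 3 0 3 2 4]
t=8: x=[0.0000 0.0000 0.1350 1.1350 2.3250 0.8100 2.4600 2.4050 3.7300] k=[0 0 0 0 6 2 7 0 1]
t=9: x=[0.0000 0.0000 0.0000 0.8100 4.6500 3.2150 5.3800 1.0800 0.8650] k=[0 0 0 3 10 0 8 5 0]
t=10: x=[0.0000 0.0000 0.4050 3.5400 7.7050 2.4300 6.5150 4.7300 0.6750] k=[0 0 2 9 9 2 3 0 4]
t=11: x=[0.0000 0.2700 2.6750 8.0550 8.0550 3.0800 2.4600 0.9450 3.4600] k=[0 0 2 7 3 1 0 1 2]
t=12: x=[0.0000 0.2700 2.4050 5.7850 3.2700 1.1350 0.2700 1.0000 1.8650] k=[0 0 0 8 0 0 0 0 6]
t=13: x=[0.0000 0.0000 1.0800 5.8400 1.0800 0.0000 0.0000 0.8100 5.1900] k=[0 0 0 4 0 0 0 0 0]
t=14: x=[0.0000 0.0000 0.5400 2.9200 0.5400 0.0000 0.0000 0.0000 0.0000] k=[0 0 4 6 6 0 0 0 0]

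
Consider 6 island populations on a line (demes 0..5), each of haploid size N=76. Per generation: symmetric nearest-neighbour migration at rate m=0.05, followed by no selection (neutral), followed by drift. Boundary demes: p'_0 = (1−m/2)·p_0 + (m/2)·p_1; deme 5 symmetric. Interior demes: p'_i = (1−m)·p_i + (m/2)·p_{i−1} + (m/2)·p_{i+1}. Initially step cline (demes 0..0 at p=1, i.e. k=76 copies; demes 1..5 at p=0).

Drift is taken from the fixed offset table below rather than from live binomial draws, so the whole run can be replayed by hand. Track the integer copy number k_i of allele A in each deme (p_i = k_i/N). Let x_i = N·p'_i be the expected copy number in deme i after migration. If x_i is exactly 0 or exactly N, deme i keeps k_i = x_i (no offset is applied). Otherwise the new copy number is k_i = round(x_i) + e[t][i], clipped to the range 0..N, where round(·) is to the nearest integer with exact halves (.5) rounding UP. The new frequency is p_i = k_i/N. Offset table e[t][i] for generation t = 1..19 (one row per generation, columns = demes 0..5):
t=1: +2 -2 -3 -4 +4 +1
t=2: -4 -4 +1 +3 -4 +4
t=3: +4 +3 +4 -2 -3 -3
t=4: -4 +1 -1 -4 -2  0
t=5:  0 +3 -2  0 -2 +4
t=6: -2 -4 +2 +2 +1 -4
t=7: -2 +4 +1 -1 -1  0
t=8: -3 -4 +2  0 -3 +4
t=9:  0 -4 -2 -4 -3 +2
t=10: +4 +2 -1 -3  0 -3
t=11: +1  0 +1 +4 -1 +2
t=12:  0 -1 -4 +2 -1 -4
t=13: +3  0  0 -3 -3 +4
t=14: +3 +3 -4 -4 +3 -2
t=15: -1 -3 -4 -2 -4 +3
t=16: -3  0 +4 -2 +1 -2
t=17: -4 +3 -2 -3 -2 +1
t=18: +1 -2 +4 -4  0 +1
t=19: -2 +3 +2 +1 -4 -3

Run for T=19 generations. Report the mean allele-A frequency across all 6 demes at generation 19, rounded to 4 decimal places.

t=0: k=[76 0 0 0 0 0]
t=1: x=[74.1000 1.9000 0.0000 0.0000 0.0000 0.0000] k=[76 0 0 0 0 0]
t=2: x=[74.1000 1.9000 0.0000 0.0000 0.0000 0.0000] k=[70 0 0 0 0 0]
t=3: x=[68.2500 1.7500 0.0000 0.0000 0.0000 0.0000] k=[72 5 0 0 0 0]
t=4: x=[70.3250 6.5500 0.1250 0.0000 0.0000 0.0000] k=[66 8 0 0 0 0]
t=5: x=[64.5500 9.2500 0.2000 0.0000 0.0000 0.0000] k=[65 12 0 0 0 0]
t=6: x=[63.6750 13.0250 0.3000 0.0000 0.0000 0.0000] k=[62 9 2 0 0 0]
t=7: x=[60.6750 10.1500 2.1250 0.0500 0.0000 0.0000] k=[59 14 3 0 0 0]
t=8: x=[57.8750 14.8500 3.2000 0.0750 0.0000 0.0000] k=[55 11 5 0 0 0]
t=9: x=[53.9000 11.9500 5.0250 0.1250 0.0000 0.0000] k=[54 8 3 0 0 0]
t=10: x=[52.8500 9.0250 3.0500 0.0750 0.0000 0.0000] k=[57 11 2 0 0 0]
t=11: x=[55.8500 11.9250 2.1750 0.0500 0.0000 0.0000] k=[57 12 3 4 0 0]
t=12: x=[55.8750 12.9000 3.2500 3.8750 0.1000 0.0000] k=[56 12 0 6 0 0]
t=13: x=[54.9000 12.8000 0.4500 5.7000 0.1500 0.0000] k=[58 13 0 3 0 0]
t=14: x=[56.8750 13.8000 0.4000 2.8500 0.0750 0.0000] k=[60 17 0 0 3 0]
t=15: x=[58.9250 17.6500 0.4250 0.0750 2.8500 0.0750] k=[58 15 0 0 0 3]
t=16: x=[56.9250 15.7000 0.3750 0.0000 0.0750 2.9250] k=[54 16 4 0 1 1]
t=17: x=[53.0500 16.6500 4.2000 0.1250 0.9750 1.0000] k=[49 20 2 0 0 2]
t=18: x=[48.2750 20.2750 2.4000 0.0500 0.0500 1.9500] k=[49 18 6 0 0 3]
t=19: x=[48.2250 18.4750 6.1500 0.1500 0.0750 2.9250] k=[46 21 8 1 0 0]

0.1667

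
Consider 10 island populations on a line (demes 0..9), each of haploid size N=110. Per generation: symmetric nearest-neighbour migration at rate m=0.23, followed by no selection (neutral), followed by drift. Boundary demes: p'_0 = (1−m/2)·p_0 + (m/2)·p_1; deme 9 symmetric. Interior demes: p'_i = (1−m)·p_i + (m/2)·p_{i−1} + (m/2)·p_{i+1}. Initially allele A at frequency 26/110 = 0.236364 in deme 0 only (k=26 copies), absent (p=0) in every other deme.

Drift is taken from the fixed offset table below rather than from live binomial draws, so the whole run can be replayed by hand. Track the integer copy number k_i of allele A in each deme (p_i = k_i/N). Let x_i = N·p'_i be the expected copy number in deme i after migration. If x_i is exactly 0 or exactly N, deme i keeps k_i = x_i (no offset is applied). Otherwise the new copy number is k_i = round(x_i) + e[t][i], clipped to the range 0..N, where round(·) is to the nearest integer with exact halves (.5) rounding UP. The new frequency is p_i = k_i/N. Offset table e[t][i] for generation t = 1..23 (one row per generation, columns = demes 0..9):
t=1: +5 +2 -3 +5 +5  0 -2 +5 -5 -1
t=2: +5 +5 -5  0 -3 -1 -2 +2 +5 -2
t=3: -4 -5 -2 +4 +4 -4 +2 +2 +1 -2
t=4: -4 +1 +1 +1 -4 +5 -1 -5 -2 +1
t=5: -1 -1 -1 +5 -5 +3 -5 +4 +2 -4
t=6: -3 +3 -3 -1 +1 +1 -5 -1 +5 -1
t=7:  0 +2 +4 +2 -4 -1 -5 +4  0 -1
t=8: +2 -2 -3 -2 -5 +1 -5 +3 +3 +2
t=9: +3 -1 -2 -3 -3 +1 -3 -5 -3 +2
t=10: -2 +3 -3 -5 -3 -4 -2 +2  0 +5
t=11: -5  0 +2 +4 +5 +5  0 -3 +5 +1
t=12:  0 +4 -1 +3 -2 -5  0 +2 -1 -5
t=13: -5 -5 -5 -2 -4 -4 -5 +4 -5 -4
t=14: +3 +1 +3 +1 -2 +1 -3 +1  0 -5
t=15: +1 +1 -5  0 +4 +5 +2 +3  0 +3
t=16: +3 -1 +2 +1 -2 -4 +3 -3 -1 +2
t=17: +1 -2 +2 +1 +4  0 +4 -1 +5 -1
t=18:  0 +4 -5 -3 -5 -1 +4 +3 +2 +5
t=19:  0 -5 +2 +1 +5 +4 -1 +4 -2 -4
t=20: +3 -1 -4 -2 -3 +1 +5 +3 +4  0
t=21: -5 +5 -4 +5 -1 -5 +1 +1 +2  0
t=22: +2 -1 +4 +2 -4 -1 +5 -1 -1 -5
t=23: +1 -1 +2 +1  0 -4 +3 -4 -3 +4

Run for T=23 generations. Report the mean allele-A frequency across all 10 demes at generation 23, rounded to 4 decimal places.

t=0: k=[26 0 0 0 0 0 0 0 0 0]
t=1: x=[23.0100 2.9900 0.0000 0.0000 0.0000 0.0000 0.0000 0.0000 0.0000 0.0000] k=[28 5 0 0 0 0 0 0 0 0]
t=2: x=[25.3550 7.0700 0.5750 0.0000 0.0000 0.0000 0.0000 0.0000 0.0000 0.0000] k=[30 12 0 0 0 0 0 0 0 0]
t=3: x=[27.9300 12.6900 1.3800 0.0000 0.0000 0.0000 0.0000 0.0000 0.0000 0.0000] k=[24 8 0 0 0 0 0 0 0 0]
t=4: x=[22.1600 8.9200 0.9200 0.0000 0.0000 0.0000 0.0000 0.0000 0.0000 0.0000] k=[18 10 2 0 0 0 0 0 0 0]
t=5: x=[17.0800 10.0000 2.6900 0.2300 0.0000 0.0000 0.0000 0.0000 0.0000 0.0000] k=[16 9 2 5 0 0 0 0 0 0]
t=6: x=[15.1950 9.0000 3.1500 4.0800 0.5750 0.0000 0.0000 0.0000 0.0000 0.0000] k=[12 12 0 3 2 0 0 0 0 0]
t=7: x=[12.0000 10.6200 1.7250 2.5400 1.8850 0.2300 0.0000 0.0000 0.0000 0.0000] k=[12 13 6 5 0 0 0 0 0 0]
t=8: x=[12.1150 12.0800 6.6900 4.5400 0.5750 0.0000 0.0000 0.0000 0.0000 0.0000] k=[14 10 4 3 0 0 0 0 0 0]
t=9: x=[13.5400 9.7700 4.5750 2.7700 0.3450 0.0000 0.0000 0.0000 0.0000 0.0000] k=[17 9 3 0 0 0 0 0 0 0]
t=10: x=[16.0800 9.2300 3.3450 0.3450 0.0000 0.0000 0.0000 0.0000 0.0000 0.0000] k=[14 12 0 0 0 0 0 0 0 0]
t=11: x=[13.7700 10.8500 1.3800 0.0000 0.0000 0.0000 0.0000 0.0000 0.0000 0.0000] k=[9 11 3 0 0 0 0 0 0 0]
t=12: x=[9.2300 9.8500 3.5750 0.3450 0.0000 0.0000 0.0000 0.0000 0.0000 0.0000] k=[9 14 3 3 0 0 0 0 0 0]
t=13: x=[9.5750 12.1600 4.2650 2.6550 0.3450 0.0000 0.0000 0.0000 0.0000 0.0000] k=[5 7 0 1 0 0 0 0 0 0]
t=14: x=[5.2300 5.9650 0.9200 0.7700 0.1150 0.0000 0.0000 0.0000 0.0000 0.0000] k=[8 7 4 2 0 0 0 0 0 0]
t=15: x=[7.8850 6.7700 4.1150 2.0000 0.2300 0.0000 0.0000 0.0000 0.0000 0.0000] k=[9 8 0 2 4 0 0 0 0 0]
t=16: x=[8.8850 7.1950 1.1500 2.0000 3.3100 0.4600 0.0000 0.0000 0.0000 0.0000] k=[12 6 3 3 1 0 0 0 0 0]
t=17: x=[11.3100 6.3450 3.3450 2.7700 1.1150 0.1150 0.0000 0.0000 0.0000 0.0000] k=[12 4 5 4 5 0 0 0 0 0]
t=18: x=[11.0800 5.0350 4.7700 4.2300 4.3100 0.5750 0.0000 0.0000 0.0000 0.0000] k=[11 9 0 1 0 0 0 0 0 0]
t=19: x=[10.7700 8.1950 1.1500 0.7700 0.1150 0.0000 0.0000 0.0000 0.0000 0.0000] k=[11 3 3 2 5 0 0 0 0 0]
t=20: x=[10.0800 3.9200 2.8850 2.4600 4.0800 0.5750 0.0000 0.0000 0.0000 0.0000] k=[13 3 0 0 1 2 0 0 0 0]
t=21: x=[11.8500 3.8050 0.3450 0.1150 1.0000 1.6550 0.2300 0.0000 0.0000 0.0000] k=[7 9 0 5 0 0 1 0 0 0]
t=22: x=[7.2300 7.7350 1.6100 3.8500 0.5750 0.1150 0.7700 0.1150 0.0000 0.0000] k=[9 7 6 6 0 0 6 0 0 0]
t=23: x=[8.7700 7.1150 6.1150 5.3100 0.6900 0.6900 4.6200 0.6900 0.0000 0.0000] k=[10 6 8 6 1 0 8 0 0 0]

0.0355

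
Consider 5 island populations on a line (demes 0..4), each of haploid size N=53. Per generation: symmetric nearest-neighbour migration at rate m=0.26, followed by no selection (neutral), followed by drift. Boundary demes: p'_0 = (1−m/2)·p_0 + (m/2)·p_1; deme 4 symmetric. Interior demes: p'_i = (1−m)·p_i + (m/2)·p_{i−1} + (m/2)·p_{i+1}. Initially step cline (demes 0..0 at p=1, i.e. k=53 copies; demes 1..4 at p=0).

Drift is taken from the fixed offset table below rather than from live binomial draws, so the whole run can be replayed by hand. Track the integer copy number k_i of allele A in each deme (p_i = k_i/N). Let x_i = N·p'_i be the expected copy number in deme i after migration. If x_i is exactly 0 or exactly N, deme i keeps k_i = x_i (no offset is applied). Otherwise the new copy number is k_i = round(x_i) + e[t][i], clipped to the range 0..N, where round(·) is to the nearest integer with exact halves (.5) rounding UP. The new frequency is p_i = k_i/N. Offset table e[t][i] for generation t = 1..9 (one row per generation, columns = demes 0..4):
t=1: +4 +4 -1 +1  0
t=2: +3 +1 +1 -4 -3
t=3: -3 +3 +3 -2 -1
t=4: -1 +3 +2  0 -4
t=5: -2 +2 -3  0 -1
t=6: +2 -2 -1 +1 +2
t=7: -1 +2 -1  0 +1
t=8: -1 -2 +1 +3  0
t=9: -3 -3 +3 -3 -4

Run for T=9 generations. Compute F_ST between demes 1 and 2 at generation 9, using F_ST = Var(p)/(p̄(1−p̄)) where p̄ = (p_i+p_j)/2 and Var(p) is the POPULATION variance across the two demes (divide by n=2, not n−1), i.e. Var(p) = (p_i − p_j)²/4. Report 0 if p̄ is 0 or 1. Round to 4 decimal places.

0.0065

t=0: k=[53 0 0 0 0]
t=1: x=[46.1100 6.8900 0.0000 0.0000 0.0000] k=[50 11 0 0 0]
t=2: x=[44.9300 14.6400 1.4300 0.0000 0.0000] k=[48 16 2 0 0]
t=3: x=[43.8400 18.3400 3.5600 0.2600 0.0000] k=[41 21 7 0 0]
t=4: x=[38.4000 21.7800 7.9100 0.9100 0.0000] k=[37 25 10 1 0]
t=5: x=[35.4400 24.6100 10.7800 2.0400 0.1300] k=[33 27 8 2 0]
t=6: x=[32.2200 25.3100 9.6900 2.5200 0.2600] k=[34 23 9 4 2]
t=7: x=[32.5700 22.6100 10.1700 4.3900 2.2600] k=[32 25 9 4 3]
t=8: x=[31.0900 23.8300 10.4300 4.5200 3.1300] k=[30 22 11 8 3]
t=9: x=[28.9600 21.6100 12.0400 7.7400 3.6500] k=[26 19 15 5 0]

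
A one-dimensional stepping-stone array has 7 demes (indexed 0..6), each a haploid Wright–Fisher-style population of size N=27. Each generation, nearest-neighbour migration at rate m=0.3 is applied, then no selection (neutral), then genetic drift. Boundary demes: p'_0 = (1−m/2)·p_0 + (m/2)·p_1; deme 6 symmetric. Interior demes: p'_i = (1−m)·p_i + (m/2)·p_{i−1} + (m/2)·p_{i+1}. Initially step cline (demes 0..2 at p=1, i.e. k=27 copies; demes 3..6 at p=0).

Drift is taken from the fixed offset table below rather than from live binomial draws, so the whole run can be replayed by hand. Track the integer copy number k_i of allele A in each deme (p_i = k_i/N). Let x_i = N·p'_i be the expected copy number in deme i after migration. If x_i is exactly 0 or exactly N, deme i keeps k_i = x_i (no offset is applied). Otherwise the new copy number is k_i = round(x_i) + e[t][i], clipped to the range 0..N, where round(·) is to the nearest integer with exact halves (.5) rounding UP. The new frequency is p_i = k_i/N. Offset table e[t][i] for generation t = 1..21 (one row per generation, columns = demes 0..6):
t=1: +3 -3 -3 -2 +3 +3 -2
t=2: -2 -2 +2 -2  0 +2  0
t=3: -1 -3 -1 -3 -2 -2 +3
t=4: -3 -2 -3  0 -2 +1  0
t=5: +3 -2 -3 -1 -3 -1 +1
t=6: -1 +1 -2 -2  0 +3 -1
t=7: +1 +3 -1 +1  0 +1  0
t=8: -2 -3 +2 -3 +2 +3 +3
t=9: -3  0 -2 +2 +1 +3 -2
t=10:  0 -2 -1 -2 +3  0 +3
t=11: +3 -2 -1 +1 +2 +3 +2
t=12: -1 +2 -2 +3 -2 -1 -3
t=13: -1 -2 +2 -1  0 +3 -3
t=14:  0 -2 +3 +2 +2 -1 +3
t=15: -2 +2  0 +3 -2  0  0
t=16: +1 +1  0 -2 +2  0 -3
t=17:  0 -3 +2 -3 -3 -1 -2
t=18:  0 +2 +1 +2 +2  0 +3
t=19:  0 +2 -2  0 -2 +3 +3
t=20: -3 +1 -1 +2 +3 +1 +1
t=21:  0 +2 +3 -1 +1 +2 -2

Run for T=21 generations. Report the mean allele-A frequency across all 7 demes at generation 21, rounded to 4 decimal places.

0.3862

t=0: k=[27 27 27 0 0 0 0]
t=1: x=[27.0000 27.0000 22.9500 4.0500 0.0000 0.0000 0.0000] k=[27 27 20 2 0 0 0]
t=2: x=[27.0000 25.9500 18.3500 4.4000 0.3000 0.0000 0.0000] k=[27 24 20 2 0 0 0]
t=3: x=[26.5500 23.8500 17.9000 4.4000 0.3000 0.0000 0.0000] k=[26 21 17 1 0 0 0]
t=4: x=[25.2500 21.1500 15.2000 3.2500 0.1500 0.0000 0.0000] k=[22 19 12 3 0 0 0]
t=5: x=[21.5500 18.4000 11.7000 3.9000 0.4500 0.0000 0.0000] k=[25 16 9 3 0 0 0]
t=6: x=[23.6500 16.3000 9.1500 3.4500 0.4500 0.0000 0.0000] k=[23 17 7 1 0 0 0]
t=7: x=[22.1000 16.4000 7.6000 1.7500 0.1500 0.0000 0.0000] k=[23 19 7 3 0 0 0]
t=8: x=[22.4000 17.8000 8.2000 3.1500 0.4500 0.0000 0.0000] k=[20 15 10 0 2 0 0]
t=9: x=[19.2500 15.0000 9.2500 1.8000 1.4000 0.3000 0.0000] k=[16 15 7 4 2 3 0]
t=10: x=[15.8500 13.9500 7.7500 4.1500 2.4500 2.4000 0.4500] k=[16 12 7 2 5 2 3]
t=11: x=[15.4000 11.8500 7.0000 3.2000 4.1000 2.6000 2.8500] k=[18 10 6 4 6 6 5]
t=12: x=[16.8000 10.6000 6.3000 4.6000 5.7000 5.8500 5.1500] k=[16 13 4 8 4 5 2]
t=13: x=[15.5500 12.1000 5.9500 6.8000 4.7500 4.4000 2.4500] k=[15 10 8 6 5 7 0]
t=14: x=[14.2500 10.4500 8.0000 6.1500 5.4500 5.6500 1.0500] k=[14 8 11 8 7 5 4]
t=15: x=[13.1000 9.3500 10.1000 8.3000 6.8500 5.1500 4.1500] k=[11 11 10 11 5 5 4]
t=16: x=[11.0000 10.8500 10.3000 9.9500 5.9000 4.8500 4.1500] k=[12 12 10 8 8 5 1]
t=17: x=[12.0000 11.7000 10.0000 8.3000 7.5500 4.8500 1.6000] k=[12 9 12 5 5 4 0]
t=18: x=[11.5500 9.9000 10.5000 6.0500 4.8500 3.5500 0.6000] k=[12 12 12 8 7 4 4]
t=19: x=[12.0000 12.0000 11.4000 8.4500 6.7000 4.4500 4.0000] k=[12 14 9 8 5 7 7]
t=20: x=[12.3000 12.9500 9.6000 7.7000 5.7500 6.7000 7.0000] k=[9 14 9 10 9 8 8]
t=21: x=[9.7500 12.5000 9.9000 9.7000 9.0000 8.1500 8.0000] k=[10 15 13 9 10 10 6]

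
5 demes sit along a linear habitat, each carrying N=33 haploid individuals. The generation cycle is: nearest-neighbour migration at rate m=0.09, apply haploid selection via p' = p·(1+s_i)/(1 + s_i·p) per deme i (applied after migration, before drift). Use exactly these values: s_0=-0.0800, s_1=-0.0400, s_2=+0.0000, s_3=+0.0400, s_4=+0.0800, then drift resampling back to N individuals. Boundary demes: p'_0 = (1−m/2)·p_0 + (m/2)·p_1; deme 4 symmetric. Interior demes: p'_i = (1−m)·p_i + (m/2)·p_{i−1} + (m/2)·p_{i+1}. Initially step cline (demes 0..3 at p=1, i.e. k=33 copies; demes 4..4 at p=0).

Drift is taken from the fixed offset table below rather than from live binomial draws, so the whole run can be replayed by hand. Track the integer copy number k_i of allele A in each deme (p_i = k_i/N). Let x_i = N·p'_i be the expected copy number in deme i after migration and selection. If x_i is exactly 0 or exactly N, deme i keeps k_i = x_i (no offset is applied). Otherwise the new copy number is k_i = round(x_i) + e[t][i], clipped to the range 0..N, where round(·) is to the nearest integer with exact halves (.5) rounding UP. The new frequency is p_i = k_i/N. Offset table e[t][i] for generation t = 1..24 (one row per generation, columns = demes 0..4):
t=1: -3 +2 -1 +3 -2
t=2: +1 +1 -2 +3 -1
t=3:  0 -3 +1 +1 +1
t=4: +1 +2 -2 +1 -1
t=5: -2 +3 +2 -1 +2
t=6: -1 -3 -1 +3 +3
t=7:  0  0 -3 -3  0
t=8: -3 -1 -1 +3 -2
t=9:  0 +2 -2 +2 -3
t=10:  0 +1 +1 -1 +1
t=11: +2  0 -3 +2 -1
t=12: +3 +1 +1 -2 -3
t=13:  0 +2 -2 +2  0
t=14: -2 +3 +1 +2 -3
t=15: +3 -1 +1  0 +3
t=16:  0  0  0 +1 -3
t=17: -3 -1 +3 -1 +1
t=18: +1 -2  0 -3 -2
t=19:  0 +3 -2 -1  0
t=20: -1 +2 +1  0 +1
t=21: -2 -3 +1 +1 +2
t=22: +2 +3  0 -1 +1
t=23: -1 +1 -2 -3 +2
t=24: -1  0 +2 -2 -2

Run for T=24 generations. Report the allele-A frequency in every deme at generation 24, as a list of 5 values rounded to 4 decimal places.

t=0: k=[33 33 33 33 0]
t=1: x=[33.0000 33.0000 33.0000 31.5696 1.5980] k=[33 33 33 33 0]
t=2: x=[33.0000 33.0000 33.0000 31.5696 1.5980] k=[33 33 33 33 1]
t=3: x=[33.0000 33.0000 33.0000 31.6131 2.6197] k=[33 33 33 33 4]
t=4: x=[33.0000 33.0000 33.0000 31.7433 5.6567] k=[33 33 33 33 5]
t=5: x=[33.0000 33.0000 33.0000 31.7867 6.6597] k=[33 33 33 31 9]
t=6: x=[33.0000 33.0000 32.9100 30.2021 10.5341] k=[33 33 32 33 14]
t=7: x=[33.0000 32.9531 32.0900 32.1337 15.4857] k=[33 33 29 29 15]
t=8: x=[33.0000 32.8125 29.1800 28.5239 16.2641] k=[33 32 28 32 14]
t=9: x=[32.9511 31.8194 28.3600 31.0821 15.4404] k=[33 33 26 33 12]
t=10: x=[33.0000 32.6720 26.6300 31.7867 13.5552] k=[33 33 28 31 15]
t=11: x=[33.0000 32.7657 28.3600 30.2456 16.3544] k=[33 33 25 32 15]
t=12: x=[33.0000 32.6252 25.6750 30.9951 16.3994] k=[33 33 27 29 13]
t=13: x=[33.0000 32.7188 27.3600 28.3489 14.3406] k=[33 33 25 30 14]
t=14: x=[33.0000 32.6252 25.5850 29.1892 15.3498] k=[33 33 27 31 12]
t=15: x=[33.0000 32.7188 27.4500 30.0714 13.4638] k=[33 32 28 30 16]
t=16: x=[32.9511 31.8194 28.2700 29.4075 17.2644] k=[33 32 28 30 14]
t=17: x=[32.9511 31.8194 28.2700 29.3202 15.3498] k=[30 31 31 28 16]
t=18: x=[29.8129 30.8753 30.8650 27.7699 17.1746] k=[31 29 31 25 15]
t=19: x=[30.7407 29.0399 30.6400 25.0589 16.0836] k=[31 32 29 24 16]
t=20: x=[30.8859 31.7727 28.9100 24.1218 16.9948] k=[30 33 30 24 18]
t=21: x=[29.9092 32.7188 29.8650 24.2544 18.8947] k=[28 30 31 25 21]
t=22: x=[27.7312 29.8403 30.6850 25.3235 21.7573] k=[30 33 31 24 23]
t=23: x=[29.9092 32.7657 30.7750 24.5195 23.5717] k=[29 33 29 22 26]
t=24: x=[28.8892 32.6252 28.8650 22.7738 26.2430] k=[28 33 31 21 24]

[0.8485, 1.0000, 0.9394, 0.6364, 0.7273]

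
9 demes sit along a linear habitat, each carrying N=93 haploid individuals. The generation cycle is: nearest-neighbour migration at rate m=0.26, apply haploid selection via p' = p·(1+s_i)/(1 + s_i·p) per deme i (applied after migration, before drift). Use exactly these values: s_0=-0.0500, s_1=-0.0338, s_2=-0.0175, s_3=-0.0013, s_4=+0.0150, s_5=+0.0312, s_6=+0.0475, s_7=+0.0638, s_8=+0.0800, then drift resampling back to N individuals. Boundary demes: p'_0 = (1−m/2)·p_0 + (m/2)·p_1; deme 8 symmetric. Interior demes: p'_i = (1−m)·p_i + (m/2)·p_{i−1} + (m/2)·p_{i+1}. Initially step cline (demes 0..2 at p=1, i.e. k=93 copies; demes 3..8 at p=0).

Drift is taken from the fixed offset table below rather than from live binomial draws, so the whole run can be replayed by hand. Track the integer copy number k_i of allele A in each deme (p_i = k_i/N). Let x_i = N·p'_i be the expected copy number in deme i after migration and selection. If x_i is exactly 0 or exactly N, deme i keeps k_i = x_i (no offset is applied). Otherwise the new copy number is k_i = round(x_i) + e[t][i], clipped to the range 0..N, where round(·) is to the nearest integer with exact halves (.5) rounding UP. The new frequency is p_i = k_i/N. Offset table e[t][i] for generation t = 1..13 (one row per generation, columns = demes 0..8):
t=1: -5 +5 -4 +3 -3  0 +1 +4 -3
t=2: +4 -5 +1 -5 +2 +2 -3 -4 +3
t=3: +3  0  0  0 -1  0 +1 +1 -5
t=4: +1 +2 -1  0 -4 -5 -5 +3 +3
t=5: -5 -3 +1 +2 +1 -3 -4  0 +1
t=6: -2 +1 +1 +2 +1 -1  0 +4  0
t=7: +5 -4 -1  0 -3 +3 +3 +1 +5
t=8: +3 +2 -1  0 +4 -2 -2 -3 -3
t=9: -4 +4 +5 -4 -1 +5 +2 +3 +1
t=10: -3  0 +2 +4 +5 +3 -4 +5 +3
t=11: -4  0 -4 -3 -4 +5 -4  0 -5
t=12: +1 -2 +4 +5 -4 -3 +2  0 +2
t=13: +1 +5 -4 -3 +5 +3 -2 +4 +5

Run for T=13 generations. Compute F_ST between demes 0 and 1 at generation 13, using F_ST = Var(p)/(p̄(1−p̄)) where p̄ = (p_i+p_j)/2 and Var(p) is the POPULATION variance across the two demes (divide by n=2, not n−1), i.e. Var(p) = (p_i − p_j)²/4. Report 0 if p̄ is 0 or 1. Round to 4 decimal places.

t=0: k=[93 93 93 0 0 0 0 0 0]
t=1: x=[93.0000 93.0000 80.7231 12.0763 0.0000 0.0000 0.0000 0.0000 0.0000] k=[93 93 77 15 0 0 0 0 0]
t=2: x=[93.0000 90.8489 70.7223 21.0888 1.9786 0.0000 0.0000 0.0000 0.0000] k=[93 86 72 16 4 0 0 0 0]
t=3: x=[92.0426 84.8376 66.2045 21.6984 5.1114 0.5361 0.0000 0.0000 0.0000] k=[93 85 66 22 4 1 0 0 0]
t=4: x=[91.9059 83.2746 62.3885 25.3560 6.0335 1.2988 0.1362 0.0000 0.0000] k=[93 85 61 25 2 0 0 0 0]
t=5: x=[91.9059 82.6068 59.0604 26.6653 4.7973 0.2681 0.0000 0.0000 0.0000] k=[87 80 60 29 6 0 0 0 0]
t=6: x=[85.7546 77.8797 58.1863 30.0136 8.3221 0.8041 0.0000 0.0000 0.0000] k=[84 79 59 32 9 0 0 0 0]
t=7: x=[82.8973 76.5905 57.7042 32.4925 10.9632 1.2060 0.0000 0.0000 0.0000] k=[88 73 57 32 8 4 0 0 0]
t=8: x=[85.7129 72.3224 55.4354 32.1026 10.7406 4.1193 0.5446 0.0000 0.0000] k=[89 74 54 32 15 2 0 0 0]
t=9: x=[86.7579 72.8118 53.3389 32.6224 15.7135 3.5330 0.2723 0.0000 0.0000] k=[83 77 58 29 15 9 2 0 0]
t=10: x=[81.7214 74.8122 56.3085 30.9231 16.2386 9.1196 2.7721 0.2765 0.0000] k=[79 75 58 35 21 12 0 5 0]
t=11: x=[77.8404 72.7710 56.8306 36.1413 21.8983 11.9258 2.3124 3.9261 0.7016] k=[74 73 53 33 18 17 0 4 0]
t=12: x=[73.0788 69.9389 52.5971 33.6221 20.0532 15.3089 2.8557 3.1425 0.5613] k=[74 68 57 39 16 12 5 3 3]
t=13: x=[72.4094 66.7064 55.6963 38.3207 18.6914 11.9258 5.9013 3.4602 3.2317] k=[73 72 52 35 24 15 4 7 8]

0.0002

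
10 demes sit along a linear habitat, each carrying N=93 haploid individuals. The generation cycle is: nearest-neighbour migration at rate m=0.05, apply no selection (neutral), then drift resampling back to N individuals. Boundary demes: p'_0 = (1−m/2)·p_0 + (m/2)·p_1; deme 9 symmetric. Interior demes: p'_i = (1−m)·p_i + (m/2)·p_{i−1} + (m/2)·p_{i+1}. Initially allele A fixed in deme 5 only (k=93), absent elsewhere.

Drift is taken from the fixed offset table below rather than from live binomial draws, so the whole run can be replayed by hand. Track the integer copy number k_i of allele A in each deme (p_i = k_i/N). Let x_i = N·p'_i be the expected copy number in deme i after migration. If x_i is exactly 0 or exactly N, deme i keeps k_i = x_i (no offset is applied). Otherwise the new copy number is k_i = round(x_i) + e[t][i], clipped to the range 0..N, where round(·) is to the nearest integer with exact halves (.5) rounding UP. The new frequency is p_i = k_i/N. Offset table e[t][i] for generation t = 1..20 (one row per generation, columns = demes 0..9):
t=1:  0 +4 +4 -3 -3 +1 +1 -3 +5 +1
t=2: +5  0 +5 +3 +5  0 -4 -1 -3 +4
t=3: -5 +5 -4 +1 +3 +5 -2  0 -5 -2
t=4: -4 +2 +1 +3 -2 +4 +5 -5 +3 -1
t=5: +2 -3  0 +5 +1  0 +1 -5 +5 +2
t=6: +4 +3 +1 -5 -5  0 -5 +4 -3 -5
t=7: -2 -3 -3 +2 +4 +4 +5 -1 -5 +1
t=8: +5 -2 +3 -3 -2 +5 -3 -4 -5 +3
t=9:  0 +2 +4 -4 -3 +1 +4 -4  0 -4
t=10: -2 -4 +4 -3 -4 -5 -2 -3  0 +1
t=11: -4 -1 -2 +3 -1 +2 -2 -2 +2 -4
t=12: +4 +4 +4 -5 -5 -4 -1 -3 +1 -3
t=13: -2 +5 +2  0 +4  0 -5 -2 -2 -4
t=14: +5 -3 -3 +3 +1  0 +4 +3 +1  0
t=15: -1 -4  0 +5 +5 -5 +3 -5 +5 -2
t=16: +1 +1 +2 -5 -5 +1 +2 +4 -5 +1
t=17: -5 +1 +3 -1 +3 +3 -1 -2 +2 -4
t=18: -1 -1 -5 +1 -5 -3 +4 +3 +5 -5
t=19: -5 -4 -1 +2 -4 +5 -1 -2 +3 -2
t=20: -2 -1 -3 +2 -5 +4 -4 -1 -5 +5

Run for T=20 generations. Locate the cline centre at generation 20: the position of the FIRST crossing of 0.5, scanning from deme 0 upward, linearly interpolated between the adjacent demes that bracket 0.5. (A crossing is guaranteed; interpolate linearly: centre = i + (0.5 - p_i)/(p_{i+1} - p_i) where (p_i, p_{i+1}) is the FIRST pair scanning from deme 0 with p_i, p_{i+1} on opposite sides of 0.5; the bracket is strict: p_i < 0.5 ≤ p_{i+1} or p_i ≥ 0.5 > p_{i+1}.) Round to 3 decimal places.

4.856

t=0: k=[0 0 0 0 0 93 0 0 0 0]
t=1: x=[0.0000 0.0000 0.0000 0.0000 2.3250 88.3500 2.3250 0.0000 0.0000 0.0000] k=[0 0 0 0 0 89 3 0 0 0]
t=2: x=[0.0000 0.0000 0.0000 0.0000 2.2250 84.6250 5.0750 0.0750 0.0000 0.0000] k=[0 0 0 0 7 85 1 0 0 0]
t=3: x=[0.0000 0.0000 0.0000 0.1750 8.7750 80.9500 3.0750 0.0250 0.0000 0.0000] k=[0 0 0 1 12 86 1 0 0 0]
t=4: x=[0.0000 0.0000 0.0250 1.2500 13.5750 82.0250 3.1000 0.0250 0.0000 0.0000] k=[0 0 1 4 12 86 8 0 0 0]
t=5: x=[0.0000 0.0250 1.0500 4.1250 13.6500 82.2000 9.7500 0.2000 0.0000 0.0000] k=[0 0 1 9 15 82 11 0 0 0]
t=6: x=[0.0000 0.0250 1.1750 8.9500 16.5250 78.5500 12.5000 0.2750 0.0000 0.0000] k=[0 3 2 4 12 79 8 4 0 0]
t=7: x=[0.0750 2.9000 2.0750 4.1500 13.4750 75.5500 9.6750 4.0000 0.1000 0.0000] k=[0 0 0 6 17 80 15 3 0 0]
t=8: x=[0.0000 0.0000 0.1500 6.1250 18.3000 76.8000 16.3250 3.2250 0.0750 0.0000] k=[0 0 3 3 16 82 13 0 0 0]
t=9: x=[0.0000 0.0750 2.9250 3.3250 17.3250 78.6250 14.4000 0.3250 0.0000 0.0000] k=[0 2 7 0 14 80 18 0 0 0]
t=10: x=[0.0500 2.0750 6.7000 0.5250 15.3000 76.8000 19.1000 0.4500 0.0000 0.0000] k=[0 0 11 0 11 72 17 0 0 0]
t=11: x=[0.0000 0.2750 10.4500 0.5500 12.2500 69.1000 17.9500 0.4250 0.0000 0.0000] k=[0 0 8 4 11 71 16 0 0 0]
t=12: x=[0.0000 0.2000 7.7000 4.2750 12.3250 68.1250 16.9750 0.4000 0.0000 0.0000] k=[0 4 12 0 7 64 16 0 0 0]
t=13: x=[0.1000 4.1000 11.5000 0.4750 8.2500 61.3750 16.8000 0.4000 0.0000 0.0000] k=[0 9 14 0 12 61 12 0 0 0]
t=14: x=[0.2250 8.9000 13.5250 0.6500 12.9250 58.5500 12.9250 0.3000 0.0000 0.0000] k=[5 6 11 4 14 59 17 3 0 0]
t=15: x=[5.0250 6.1000 10.7000 4.4250 14.8750 56.8250 17.7000 3.2750 0.0750 0.0000] k=[4 2 11 9 20 52 21 0 5 0]
t=16: x=[3.9500 2.2750 10.7250 9.3250 20.5250 50.4250 21.2500 0.6500 4.7500 0.1250] k=[5 3 13 4 16 51 23 5 0 1]
t=17: x=[4.9500 3.3000 12.5250 4.5250 16.5750 49.4250 23.2500 5.3250 0.1500 0.9750] k=[0 4 16 4 20 52 22 3 2 0]
t=18: x=[0.1000 4.2000 15.4000 4.7000 20.4000 50.4500 22.2750 3.4500 1.9750 0.0500] k=[0 3 10 6 15 47 26 6 7 0]
t=19: x=[0.0750 3.1000 9.7250 6.3250 15.5750 45.6750 26.0250 6.5250 6.8000 0.1750] k=[0 0 9 8 12 51 25 5 10 0]
t=20: x=[0.0000 0.2250 8.7500 8.1250 12.8750 49.3750 25.1500 5.6250 9.6250 0.2500] k=[0 0 6 10 8 53 21 5 5 5]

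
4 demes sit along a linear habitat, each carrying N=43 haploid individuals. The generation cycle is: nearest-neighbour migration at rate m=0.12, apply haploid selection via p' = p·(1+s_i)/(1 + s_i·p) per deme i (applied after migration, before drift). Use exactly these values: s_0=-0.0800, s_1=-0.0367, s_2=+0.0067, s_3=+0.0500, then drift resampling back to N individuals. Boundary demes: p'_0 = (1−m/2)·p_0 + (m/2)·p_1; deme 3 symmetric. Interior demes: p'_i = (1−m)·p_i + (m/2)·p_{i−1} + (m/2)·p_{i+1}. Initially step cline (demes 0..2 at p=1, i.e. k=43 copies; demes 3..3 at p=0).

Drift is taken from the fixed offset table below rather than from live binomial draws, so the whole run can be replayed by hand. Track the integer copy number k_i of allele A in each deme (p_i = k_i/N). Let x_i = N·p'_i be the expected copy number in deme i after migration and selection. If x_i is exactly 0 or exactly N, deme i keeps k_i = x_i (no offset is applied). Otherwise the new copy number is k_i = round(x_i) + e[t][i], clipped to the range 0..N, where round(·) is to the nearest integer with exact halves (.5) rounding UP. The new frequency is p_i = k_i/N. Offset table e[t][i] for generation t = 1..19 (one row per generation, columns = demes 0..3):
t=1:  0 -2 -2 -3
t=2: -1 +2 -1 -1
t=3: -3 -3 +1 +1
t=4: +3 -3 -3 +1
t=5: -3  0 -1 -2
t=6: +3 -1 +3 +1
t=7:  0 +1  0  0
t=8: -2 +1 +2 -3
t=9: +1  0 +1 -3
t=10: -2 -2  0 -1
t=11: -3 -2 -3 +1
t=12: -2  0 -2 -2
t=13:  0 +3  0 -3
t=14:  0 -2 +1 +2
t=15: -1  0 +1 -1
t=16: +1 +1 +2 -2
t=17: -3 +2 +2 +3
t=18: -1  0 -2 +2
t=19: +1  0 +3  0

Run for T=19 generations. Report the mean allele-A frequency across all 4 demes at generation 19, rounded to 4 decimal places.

0.5930

t=0: k=[43 43 43 0]
t=1: x=[43.0000 43.0000 40.4361 2.7009] k=[43 43 38 0]
t=2: x=[43.0000 42.6887 36.0590 2.3877] k=[43 43 35 1]
t=3: x=[43.0000 42.5019 33.4896 3.1808] k=[43 40 34 4]
t=4: x=[42.8044 39.7081 32.6127 6.0492] k=[43 37 30 7]
t=5: x=[42.6090 36.7427 29.1029 8.7141] k=[40 37 28 7]
t=6: x=[39.5656 36.4347 27.3465 8.5905] k=[43 35 30 10]
t=7: x=[42.4788 34.9379 29.1627 11.6088] k=[42 36 29 12]
t=8: x=[41.5258 35.7166 28.4643 13.4671] k=[40 37 30 10]
t=9: x=[39.5656 36.5579 29.2825 11.6088] k=[41 37 30 9]
t=10: x=[40.5762 36.6195 29.2226 10.6460] k=[39 35 29 10]
t=11: x=[38.4305 34.6309 28.2847 11.5474] k=[35 33 25 13]
t=12: x=[34.3165 32.3431 24.8301 14.1798] k=[32 32 23 12]
t=13: x=[31.3037 31.1416 22.9515 13.1002] k=[31 34 23 10]
t=14: x=[30.4521 32.8734 22.9515 11.1789] k=[30 31 24 13]
t=15: x=[29.2935 30.1862 23.8310 14.1187] k=[28 30 25 13]
t=16: x=[27.2986 29.2324 24.6503 14.1798] k=[28 30 27 12]
t=17: x=[27.2986 29.3541 26.3482 13.3448] k=[24 31 28 16]
t=18: x=[23.5357 30.0644 27.5262 17.2212] k=[23 30 26 19]
t=19: x=[22.5280 28.9891 25.8888 19.9407] k=[24 29 29 20]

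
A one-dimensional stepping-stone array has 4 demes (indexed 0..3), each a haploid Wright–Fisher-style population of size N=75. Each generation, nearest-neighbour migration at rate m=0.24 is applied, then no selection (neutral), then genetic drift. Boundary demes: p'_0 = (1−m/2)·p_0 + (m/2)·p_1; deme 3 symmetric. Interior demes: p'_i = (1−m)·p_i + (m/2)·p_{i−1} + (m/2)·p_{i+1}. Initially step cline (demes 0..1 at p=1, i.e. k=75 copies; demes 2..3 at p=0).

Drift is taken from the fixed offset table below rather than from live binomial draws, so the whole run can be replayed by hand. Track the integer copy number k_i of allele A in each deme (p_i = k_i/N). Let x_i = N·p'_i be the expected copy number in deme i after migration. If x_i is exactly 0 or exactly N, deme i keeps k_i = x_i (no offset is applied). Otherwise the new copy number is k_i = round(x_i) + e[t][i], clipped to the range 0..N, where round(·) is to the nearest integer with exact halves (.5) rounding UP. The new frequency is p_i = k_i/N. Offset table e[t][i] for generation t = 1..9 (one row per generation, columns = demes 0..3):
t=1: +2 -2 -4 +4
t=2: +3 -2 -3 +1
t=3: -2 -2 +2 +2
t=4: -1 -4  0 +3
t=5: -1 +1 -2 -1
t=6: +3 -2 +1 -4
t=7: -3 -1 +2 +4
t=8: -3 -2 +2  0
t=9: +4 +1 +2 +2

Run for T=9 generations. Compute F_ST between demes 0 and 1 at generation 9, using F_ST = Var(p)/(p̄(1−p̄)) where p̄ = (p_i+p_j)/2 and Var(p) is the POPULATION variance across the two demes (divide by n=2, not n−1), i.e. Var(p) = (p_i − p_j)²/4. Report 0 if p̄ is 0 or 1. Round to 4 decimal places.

0.0438

t=0: k=[75 75 0 0]
t=1: x=[75.0000 66.0000 9.0000 0.0000] k=[75 64 5 0]
t=2: x=[73.6800 58.2400 11.4800 0.6000] k=[75 56 8 2]
t=3: x=[72.7200 52.5200 13.0400 2.7200] k=[71 51 15 5]
t=4: x=[68.6000 49.0800 18.1200 6.2000] k=[68 45 18 9]
t=5: x=[65.2400 44.5200 20.1600 10.0800] k=[64 46 18 9]
t=6: x=[61.8400 44.8000 20.2800 10.0800] k=[65 43 21 6]
t=7: x=[62.3600 43.0000 21.8400 7.8000] k=[59 42 24 12]
t=8: x=[56.9600 41.8800 24.7200 13.4400] k=[54 40 27 13]
t=9: x=[52.3200 40.1200 26.8800 14.6800] k=[56 41 29 17]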